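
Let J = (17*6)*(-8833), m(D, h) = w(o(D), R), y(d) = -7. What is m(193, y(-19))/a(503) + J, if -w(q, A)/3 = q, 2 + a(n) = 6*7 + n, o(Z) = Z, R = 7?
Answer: -163075039/181 ≈ -9.0097e+5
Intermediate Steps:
a(n) = 40 + n (a(n) = -2 + (6*7 + n) = -2 + (42 + n) = 40 + n)
w(q, A) = -3*q
m(D, h) = -3*D
J = -900966 (J = 102*(-8833) = -900966)
m(193, y(-19))/a(503) + J = (-3*193)/(40 + 503) - 900966 = -579/543 - 900966 = -579*1/543 - 900966 = -193/181 - 900966 = -163075039/181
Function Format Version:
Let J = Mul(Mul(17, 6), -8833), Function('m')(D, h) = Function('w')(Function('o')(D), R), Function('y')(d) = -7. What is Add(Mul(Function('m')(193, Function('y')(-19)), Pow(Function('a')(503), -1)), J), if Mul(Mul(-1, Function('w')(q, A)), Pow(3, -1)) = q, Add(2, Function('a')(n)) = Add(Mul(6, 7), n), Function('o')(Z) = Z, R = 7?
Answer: Rational(-163075039, 181) ≈ -9.0097e+5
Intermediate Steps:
Function('a')(n) = Add(40, n) (Function('a')(n) = Add(-2, Add(Mul(6, 7), n)) = Add(-2, Add(42, n)) = Add(40, n))
Function('w')(q, A) = Mul(-3, q)
Function('m')(D, h) = Mul(-3, D)
J = -900966 (J = Mul(102, -8833) = -900966)
Add(Mul(Function('m')(193, Function('y')(-19)), Pow(Function('a')(503), -1)), J) = Add(Mul(Mul(-3, 193), Pow(Add(40, 503), -1)), -900966) = Add(Mul(-579, Pow(543, -1)), -900966) = Add(Mul(-579, Rational(1, 543)), -900966) = Add(Rational(-193, 181), -900966) = Rational(-163075039, 181)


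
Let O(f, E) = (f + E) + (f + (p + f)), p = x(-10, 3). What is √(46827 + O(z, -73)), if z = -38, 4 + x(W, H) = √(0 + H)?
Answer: √(46636 + √3) ≈ 215.96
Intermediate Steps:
x(W, H) = -4 + √H (x(W, H) = -4 + √(0 + H) = -4 + √H)
p = -4 + √3 ≈ -2.2679
O(f, E) = -4 + E + √3 + 3*f (O(f, E) = (f + E) + (f + ((-4 + √3) + f)) = (E + f) + (f + (-4 + f + √3)) = (E + f) + (-4 + √3 + 2*f) = -4 + E + √3 + 3*f)
√(46827 + O(z, -73)) = √(46827 + (-4 - 73 + √3 + 3*(-38))) = √(46827 + (-4 - 73 + √3 - 114)) = √(46827 + (-191 + √3)) = √(46636 + √3)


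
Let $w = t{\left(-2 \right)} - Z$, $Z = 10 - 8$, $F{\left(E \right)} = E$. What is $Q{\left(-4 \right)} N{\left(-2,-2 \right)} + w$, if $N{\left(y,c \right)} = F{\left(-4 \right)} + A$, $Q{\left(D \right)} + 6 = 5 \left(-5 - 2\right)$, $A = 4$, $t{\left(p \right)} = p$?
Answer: $-4$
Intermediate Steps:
$Z = 2$
$Q{\left(D \right)} = -41$ ($Q{\left(D \right)} = -6 + 5 \left(-5 - 2\right) = -6 + 5 \left(-7\right) = -6 - 35 = -41$)
$w = -4$ ($w = -2 - 2 = -4$)
$N{\left(y,c \right)} = 0$ ($N{\left(y,c \right)} = -4 + 4 = 0$)
$Q{\left(-4 \right)} N{\left(-2,-2 \right)} + w = \left(-41\right) 0 - 4 = 0 - 4 = -4$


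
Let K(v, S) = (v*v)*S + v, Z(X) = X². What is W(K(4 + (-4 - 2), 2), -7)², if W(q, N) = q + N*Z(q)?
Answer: 60516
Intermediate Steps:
K(v, S) = v + S*v² (K(v, S) = v²*S + v = S*v² + v = v + S*v²)
W(q, N) = q + N*q²
W(K(4 + (-4 - 2), 2), -7)² = (((4 + (-4 - 2))*(1 + 2*(4 + (-4 - 2))))*(1 - 7*(4 + (-4 - 2))*(1 + 2*(4 + (-4 - 2)))))² = (((4 - 6)*(1 + 2*(4 - 6)))*(1 - 7*(4 - 6)*(1 + 2*(4 - 6))))² = ((-2*(1 + 2*(-2)))*(1 - (-14)*(1 + 2*(-2))))² = ((-2*(1 - 4))*(1 - (-14)*(1 - 4)))² = ((-2*(-3))*(1 - (-14)*(-3)))² = (6*(1 - 7*6))² = (6*(1 - 42))² = (6*(-41))² = (-246)² = 60516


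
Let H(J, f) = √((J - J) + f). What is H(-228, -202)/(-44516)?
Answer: -I*√202/44516 ≈ -0.00031927*I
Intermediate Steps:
H(J, f) = √f (H(J, f) = √(0 + f) = √f)
H(-228, -202)/(-44516) = √(-202)/(-44516) = (I*√202)*(-1/44516) = -I*√202/44516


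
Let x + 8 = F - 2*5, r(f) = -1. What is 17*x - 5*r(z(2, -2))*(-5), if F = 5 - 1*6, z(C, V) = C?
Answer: -348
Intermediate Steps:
F = -1 (F = 5 - 6 = -1)
x = -19 (x = -8 + (-1 - 2*5) = -8 + (-1 - 10) = -8 - 11 = -19)
17*x - 5*r(z(2, -2))*(-5) = 17*(-19) - 5*(-1)*(-5) = -323 + 5*(-5) = -323 - 25 = -348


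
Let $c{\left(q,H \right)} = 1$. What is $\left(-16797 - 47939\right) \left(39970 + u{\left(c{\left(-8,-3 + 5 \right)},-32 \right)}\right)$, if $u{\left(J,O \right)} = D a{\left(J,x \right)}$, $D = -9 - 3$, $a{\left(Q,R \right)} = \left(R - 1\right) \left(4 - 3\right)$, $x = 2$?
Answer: $-2586721088$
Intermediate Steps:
$a{\left(Q,R \right)} = -1 + R$ ($a{\left(Q,R \right)} = \left(-1 + R\right) 1 = -1 + R$)
$D = -12$
$u{\left(J,O \right)} = -12$ ($u{\left(J,O \right)} = - 12 \left(-1 + 2\right) = \left(-12\right) 1 = -12$)
$\left(-16797 - 47939\right) \left(39970 + u{\left(c{\left(-8,-3 + 5 \right)},-32 \right)}\right) = \left(-16797 - 47939\right) \left(39970 - 12\right) = \left(-64736\right) 39958 = -2586721088$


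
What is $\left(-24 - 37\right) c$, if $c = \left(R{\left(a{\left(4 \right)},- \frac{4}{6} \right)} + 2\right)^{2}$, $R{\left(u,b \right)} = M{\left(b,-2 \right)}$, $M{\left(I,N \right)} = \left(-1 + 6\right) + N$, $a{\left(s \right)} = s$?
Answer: $-1525$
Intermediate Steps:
$M{\left(I,N \right)} = 5 + N$
$R{\left(u,b \right)} = 3$ ($R{\left(u,b \right)} = 5 - 2 = 3$)
$c = 25$ ($c = \left(3 + 2\right)^{2} = 5^{2} = 25$)
$\left(-24 - 37\right) c = \left(-24 - 37\right) 25 = \left(-61\right) 25 = -1525$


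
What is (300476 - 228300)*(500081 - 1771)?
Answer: 35966022560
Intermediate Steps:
(300476 - 228300)*(500081 - 1771) = 72176*498310 = 35966022560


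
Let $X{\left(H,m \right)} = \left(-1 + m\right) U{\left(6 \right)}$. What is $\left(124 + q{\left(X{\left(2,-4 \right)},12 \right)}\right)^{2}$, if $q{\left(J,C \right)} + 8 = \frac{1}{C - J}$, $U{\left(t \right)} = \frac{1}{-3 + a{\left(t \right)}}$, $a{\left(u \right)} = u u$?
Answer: $\frac{2166809401}{160801} \approx 13475.0$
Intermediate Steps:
$a{\left(u \right)} = u^{2}$
$U{\left(t \right)} = \frac{1}{-3 + t^{2}}$
$X{\left(H,m \right)} = - \frac{1}{33} + \frac{m}{33}$ ($X{\left(H,m \right)} = \frac{-1 + m}{-3 + 6^{2}} = \frac{-1 + m}{-3 + 36} = \frac{-1 + m}{33} = \left(-1 + m\right) \frac{1}{33} = - \frac{1}{33} + \frac{m}{33}$)
$q{\left(J,C \right)} = -8 + \frac{1}{C - J}$
$\left(124 + q{\left(X{\left(2,-4 \right)},12 \right)}\right)^{2} = \left(124 + \frac{1 - 96 + 8 \left(- \frac{1}{33} + \frac{1}{33} \left(-4\right)\right)}{12 - \left(- \frac{1}{33} + \frac{1}{33} \left(-4\right)\right)}\right)^{2} = \left(124 + \frac{1 - 96 + 8 \left(- \frac{1}{33} - \frac{4}{33}\right)}{12 - \left(- \frac{1}{33} - \frac{4}{33}\right)}\right)^{2} = \left(124 + \frac{1 - 96 + 8 \left(- \frac{5}{33}\right)}{12 - - \frac{5}{33}}\right)^{2} = \left(124 + \frac{1 - 96 - \frac{40}{33}}{12 + \frac{5}{33}}\right)^{2} = \left(124 + \frac{1}{\frac{401}{33}} \left(- \frac{3175}{33}\right)\right)^{2} = \left(124 + \frac{33}{401} \left(- \frac{3175}{33}\right)\right)^{2} = \left(124 - \frac{3175}{401}\right)^{2} = \left(\frac{46549}{401}\right)^{2} = \frac{2166809401}{160801}$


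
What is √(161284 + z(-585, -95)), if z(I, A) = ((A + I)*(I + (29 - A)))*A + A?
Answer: I*√29619411 ≈ 5442.4*I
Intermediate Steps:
z(I, A) = A + A*(A + I)*(29 + I - A) (z(I, A) = ((A + I)*(29 + I - A))*A + A = A*(A + I)*(29 + I - A) + A = A + A*(A + I)*(29 + I - A))
√(161284 + z(-585, -95)) = √(161284 - 95*(1 + (-585)² - 1*(-95)² + 29*(-95) + 29*(-585))) = √(161284 - 95*(1 + 342225 - 1*9025 - 2755 - 16965)) = √(161284 - 95*(1 + 342225 - 9025 - 2755 - 16965)) = √(161284 - 95*313481) = √(161284 - 29780695) = √(-29619411) = I*√29619411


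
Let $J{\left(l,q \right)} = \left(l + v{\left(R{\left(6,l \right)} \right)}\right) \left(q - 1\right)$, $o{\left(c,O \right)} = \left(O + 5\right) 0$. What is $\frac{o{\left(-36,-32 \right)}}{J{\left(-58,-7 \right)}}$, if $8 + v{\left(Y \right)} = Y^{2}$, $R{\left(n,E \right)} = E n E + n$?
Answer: $0$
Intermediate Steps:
$R{\left(n,E \right)} = n + n E^{2}$ ($R{\left(n,E \right)} = n E^{2} + n = n + n E^{2}$)
$v{\left(Y \right)} = -8 + Y^{2}$
$o{\left(c,O \right)} = 0$ ($o{\left(c,O \right)} = \left(5 + O\right) 0 = 0$)
$J{\left(l,q \right)} = \left(-1 + q\right) \left(-8 + l + \left(6 + 6 l^{2}\right)^{2}\right)$ ($J{\left(l,q \right)} = \left(l + \left(-8 + \left(6 \left(1 + l^{2}\right)\right)^{2}\right)\right) \left(q - 1\right) = \left(l + \left(-8 + \left(6 + 6 l^{2}\right)^{2}\right)\right) \left(-1 + q\right) = \left(-8 + l + \left(6 + 6 l^{2}\right)^{2}\right) \left(-1 + q\right) = \left(-1 + q\right) \left(-8 + l + \left(6 + 6 l^{2}\right)^{2}\right)$)
$\frac{o{\left(-36,-32 \right)}}{J{\left(-58,-7 \right)}} = \frac{0}{8 - -58 - 36 \left(1 + \left(-58\right)^{2}\right)^{2} - -406 + 4 \left(-7\right) \left(-2 + 9 \left(1 + \left(-58\right)^{2}\right)^{2}\right)} = \frac{0}{8 + 58 - 36 \left(1 + 3364\right)^{2} + 406 + 4 \left(-7\right) \left(-2 + 9 \left(1 + 3364\right)^{2}\right)} = \frac{0}{8 + 58 - 36 \cdot 3365^{2} + 406 + 4 \left(-7\right) \left(-2 + 9 \cdot 3365^{2}\right)} = \frac{0}{8 + 58 - 407636100 + 406 + 4 \left(-7\right) \left(-2 + 9 \cdot 11323225\right)} = \frac{0}{8 + 58 - 407636100 + 406 + 4 \left(-7\right) \left(-2 + 101909025\right)} = \frac{0}{8 + 58 - 407636100 + 406 + 4 \left(-7\right) 101909023} = \frac{0}{8 + 58 - 407636100 + 406 - 2853452644} = \frac{0}{-3261088272} = 0 \left(- \frac{1}{3261088272}\right) = 0$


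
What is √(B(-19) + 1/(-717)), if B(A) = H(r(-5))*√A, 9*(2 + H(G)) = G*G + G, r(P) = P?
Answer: √(-717 + 114242*I*√19)/717 ≈ 0.69543 + 0.69643*I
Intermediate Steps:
H(G) = -2 + G/9 + G²/9 (H(G) = -2 + (G*G + G)/9 = -2 + (G² + G)/9 = -2 + (G + G²)/9 = -2 + (G/9 + G²/9) = -2 + G/9 + G²/9)
B(A) = 2*√A/9 (B(A) = (-2 + (⅑)*(-5) + (⅑)*(-5)²)*√A = (-2 - 5/9 + (⅑)*25)*√A = (-2 - 5/9 + 25/9)*√A = 2*√A/9)
√(B(-19) + 1/(-717)) = √(2*√(-19)/9 + 1/(-717)) = √(2*(I*√19)/9 - 1/717) = √(2*I*√19/9 - 1/717) = √(-1/717 + 2*I*√19/9)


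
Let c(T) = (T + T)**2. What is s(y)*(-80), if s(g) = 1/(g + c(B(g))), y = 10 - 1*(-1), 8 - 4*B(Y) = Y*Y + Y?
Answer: -16/771 ≈ -0.020752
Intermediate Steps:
B(Y) = 2 - Y/4 - Y**2/4 (B(Y) = 2 - (Y*Y + Y)/4 = 2 - (Y**2 + Y)/4 = 2 - (Y + Y**2)/4 = 2 + (-Y/4 - Y**2/4) = 2 - Y/4 - Y**2/4)
y = 11 (y = 10 + 1 = 11)
c(T) = 4*T**2 (c(T) = (2*T)**2 = 4*T**2)
s(g) = 1/(g + 4*(2 - g/4 - g**2/4)**2)
s(y)*(-80) = (4/((-8 + 11 + 11**2)**2 + 4*11))*(-80) = (4/((-8 + 11 + 121)**2 + 44))*(-80) = (4/(124**2 + 44))*(-80) = (4/(15376 + 44))*(-80) = (4/15420)*(-80) = (4*(1/15420))*(-80) = (1/3855)*(-80) = -16/771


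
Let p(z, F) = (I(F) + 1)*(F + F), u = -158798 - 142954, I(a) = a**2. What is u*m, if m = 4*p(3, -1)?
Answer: 4828032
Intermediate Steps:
u = -301752
p(z, F) = 2*F*(1 + F**2) (p(z, F) = (F**2 + 1)*(F + F) = (1 + F**2)*(2*F) = 2*F*(1 + F**2))
m = -16 (m = 4*(2*(-1)*(1 + (-1)**2)) = 4*(2*(-1)*(1 + 1)) = 4*(2*(-1)*2) = 4*(-4) = -16)
u*m = -301752*(-16) = 4828032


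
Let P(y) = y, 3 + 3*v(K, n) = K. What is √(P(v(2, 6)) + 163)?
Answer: 2*√366/3 ≈ 12.754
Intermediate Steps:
v(K, n) = -1 + K/3
√(P(v(2, 6)) + 163) = √((-1 + (⅓)*2) + 163) = √((-1 + ⅔) + 163) = √(-⅓ + 163) = √(488/3) = 2*√366/3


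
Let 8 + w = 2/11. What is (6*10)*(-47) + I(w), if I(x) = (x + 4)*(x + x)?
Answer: -333996/121 ≈ -2760.3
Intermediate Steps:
w = -86/11 (w = -8 + 2/11 = -86/11 ≈ -7.8182)
I(x) = 2*x*(4 + x) (I(x) = (4 + x)*(2*x) = 2*x*(4 + x))
(6*10)*(-47) + I(w) = (6*10)*(-47) + 2*(-86/11)*(4 - 86/11) = 60*(-47) + 2*(-86/11)*(-42/11) = -2820 + 7224/121 = -333996/121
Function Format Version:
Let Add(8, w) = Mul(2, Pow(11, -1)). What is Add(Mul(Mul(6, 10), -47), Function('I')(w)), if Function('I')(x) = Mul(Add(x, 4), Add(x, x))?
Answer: Rational(-333996, 121) ≈ -2760.3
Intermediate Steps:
w = Rational(-86, 11) (w = Add(-8, Mul(2, Pow(11, -1))) = Add(-8, Mul(2, Rational(1, 11))) = Add(-8, Rational(2, 11)) = Rational(-86, 11) ≈ -7.8182)
Function('I')(x) = Mul(2, x, Add(4, x)) (Function('I')(x) = Mul(Add(4, x), Mul(2, x)) = Mul(2, x, Add(4, x)))
Add(Mul(Mul(6, 10), -47), Function('I')(w)) = Add(Mul(Mul(6, 10), -47), Mul(2, Rational(-86, 11), Add(4, Rational(-86, 11)))) = Add(Mul(60, -47), Mul(2, Rational(-86, 11), Rational(-42, 11))) = Add(-2820, Rational(7224, 121)) = Rational(-333996, 121)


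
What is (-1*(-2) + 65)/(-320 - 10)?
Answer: -67/330 ≈ -0.20303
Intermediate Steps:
(-1*(-2) + 65)/(-320 - 10) = (2 + 65)/(-330) = 67*(-1/330) = -67/330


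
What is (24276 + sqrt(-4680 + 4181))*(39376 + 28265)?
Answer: 1642052916 + 67641*I*sqrt(499) ≈ 1.6421e+9 + 1.511e+6*I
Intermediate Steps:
(24276 + sqrt(-4680 + 4181))*(39376 + 28265) = (24276 + sqrt(-499))*67641 = (24276 + I*sqrt(499))*67641 = 1642052916 + 67641*I*sqrt(499)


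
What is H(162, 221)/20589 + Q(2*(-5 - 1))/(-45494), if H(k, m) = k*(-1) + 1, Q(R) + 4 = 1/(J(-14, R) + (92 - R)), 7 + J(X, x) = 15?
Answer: -811144525/104907708192 ≈ -0.0077320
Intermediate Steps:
J(X, x) = 8 (J(X, x) = -7 + 15 = 8)
Q(R) = -4 + 1/(100 - R) (Q(R) = -4 + 1/(8 + (92 - R)) = -4 + 1/(100 - R))
H(k, m) = 1 - k (H(k, m) = -k + 1 = 1 - k)
H(162, 221)/20589 + Q(2*(-5 - 1))/(-45494) = (1 - 1*162)/20589 + ((-399 + 4*(2*(-5 - 1)))/(100 - 2*(-5 - 1)))/(-45494) = (1 - 162)*(1/20589) + ((-399 + 4*(2*(-6)))/(100 - 2*(-6)))*(-1/45494) = -161*1/20589 + ((-399 + 4*(-12))/(100 - 1*(-12)))*(-1/45494) = -161/20589 + ((-399 - 48)/(100 + 12))*(-1/45494) = -161/20589 + (-447/112)*(-1/45494) = -161/20589 + ((1/112)*(-447))*(-1/45494) = -161/20589 - 447/112*(-1/45494) = -161/20589 + 447/5095328 = -811144525/104907708192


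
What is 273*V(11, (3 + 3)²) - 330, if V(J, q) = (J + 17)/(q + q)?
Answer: -1343/6 ≈ -223.83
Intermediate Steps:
V(J, q) = (17 + J)/(2*q) (V(J, q) = (17 + J)/((2*q)) = (17 + J)*(1/(2*q)) = (17 + J)/(2*q))
273*V(11, (3 + 3)²) - 330 = 273*((17 + 11)/(2*((3 + 3)²))) - 330 = 273*((½)*28/6²) - 330 = 273*((½)*28/36) - 330 = 273*((½)*(1/36)*28) - 330 = 273*(7/18) - 330 = 637/6 - 330 = -1343/6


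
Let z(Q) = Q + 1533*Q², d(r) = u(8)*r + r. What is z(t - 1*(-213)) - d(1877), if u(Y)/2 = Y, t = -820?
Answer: 564799801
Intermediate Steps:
u(Y) = 2*Y
d(r) = 17*r (d(r) = (2*8)*r + r = 16*r + r = 17*r)
z(t - 1*(-213)) - d(1877) = (-820 - 1*(-213))*(1 + 1533*(-820 - 1*(-213))) - 17*1877 = (-820 + 213)*(1 + 1533*(-820 + 213)) - 1*31909 = -607*(1 + 1533*(-607)) - 31909 = -607*(1 - 930531) - 31909 = -607*(-930530) - 31909 = 564831710 - 31909 = 564799801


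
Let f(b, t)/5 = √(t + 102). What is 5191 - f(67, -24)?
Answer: 5191 - 5*√78 ≈ 5146.8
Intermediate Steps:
f(b, t) = 5*√(102 + t) (f(b, t) = 5*√(t + 102) = 5*√(102 + t))
5191 - f(67, -24) = 5191 - 5*√(102 - 24) = 5191 - 5*√78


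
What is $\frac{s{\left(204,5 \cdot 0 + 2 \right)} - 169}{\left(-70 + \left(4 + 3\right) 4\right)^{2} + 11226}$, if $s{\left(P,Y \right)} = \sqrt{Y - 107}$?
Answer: $- \frac{169}{12990} + \frac{i \sqrt{105}}{12990} \approx -0.01301 + 0.00078883 i$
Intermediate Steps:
$s{\left(P,Y \right)} = \sqrt{-107 + Y}$
$\frac{s{\left(204,5 \cdot 0 + 2 \right)} - 169}{\left(-70 + \left(4 + 3\right) 4\right)^{2} + 11226} = \frac{\sqrt{-107 + \left(5 \cdot 0 + 2\right)} - 169}{\left(-70 + \left(4 + 3\right) 4\right)^{2} + 11226} = \frac{\sqrt{-107 + \left(0 + 2\right)} - 169}{\left(-70 + 7 \cdot 4\right)^{2} + 11226} = \frac{\sqrt{-107 + 2} - 169}{\left(-70 + 28\right)^{2} + 11226} = \frac{\sqrt{-105} - 169}{\left(-42\right)^{2} + 11226} = \frac{i \sqrt{105} - 169}{1764 + 11226} = \frac{-169 + i \sqrt{105}}{12990} = \left(-169 + i \sqrt{105}\right) \frac{1}{12990} = - \frac{169}{12990} + \frac{i \sqrt{105}}{12990}$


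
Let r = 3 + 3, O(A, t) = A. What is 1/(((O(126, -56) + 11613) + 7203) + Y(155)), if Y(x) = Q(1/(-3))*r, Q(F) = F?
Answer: 1/18940 ≈ 5.2798e-5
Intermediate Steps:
r = 6
Y(x) = -2 (Y(x) = (1/(-3))*6 = (1*(-⅓))*6 = -⅓*6 = -2)
1/(((O(126, -56) + 11613) + 7203) + Y(155)) = 1/(((126 + 11613) + 7203) - 2) = 1/((11739 + 7203) - 2) = 1/(18942 - 2) = 1/18940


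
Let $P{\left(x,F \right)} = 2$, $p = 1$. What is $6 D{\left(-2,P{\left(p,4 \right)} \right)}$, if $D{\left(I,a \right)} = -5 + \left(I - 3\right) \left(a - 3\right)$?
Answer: $0$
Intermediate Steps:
$D{\left(I,a \right)} = -5 + \left(-3 + I\right) \left(-3 + a\right)$
$6 D{\left(-2,P{\left(p,4 \right)} \right)} = 6 \left(4 - -6 - 6 - 4\right) = 6 \left(4 + 6 - 6 - 4\right) = 6 \cdot 0 = 0$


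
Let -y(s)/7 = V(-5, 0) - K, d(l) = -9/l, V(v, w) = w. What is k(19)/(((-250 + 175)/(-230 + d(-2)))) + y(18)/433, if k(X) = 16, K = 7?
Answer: 1565939/32475 ≈ 48.220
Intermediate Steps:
y(s) = 49 (y(s) = -7*(0 - 1*7) = -7*(0 - 7) = -7*(-7) = 49)
k(19)/(((-250 + 175)/(-230 + d(-2)))) + y(18)/433 = 16/(((-250 + 175)/(-230 - 9/(-2)))) + 49/433 = 16/((-75/(-230 - 9*(-1/2)))) + 49*(1/433) = 16/((-75/(-230 + 9/2))) + 49/433 = 16/((-75/(-451/2))) + 49/433 = 16/((-75*(-2/451))) + 49/433 = 16/(150/451) + 49/433 = 16*(451/150) + 49/433 = 3608/75 + 49/433 = 1565939/32475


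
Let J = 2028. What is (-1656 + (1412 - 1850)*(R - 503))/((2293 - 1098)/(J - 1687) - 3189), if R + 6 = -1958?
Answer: -183950745/543127 ≈ -338.69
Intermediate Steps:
R = -1964 (R = -6 - 1958 = -1964)
(-1656 + (1412 - 1850)*(R - 503))/((2293 - 1098)/(J - 1687) - 3189) = (-1656 + (1412 - 1850)*(-1964 - 503))/((2293 - 1098)/(2028 - 1687) - 3189) = (-1656 - 438*(-2467))/(1195/341 - 3189) = (-1656 + 1080546)/(1195*(1/341) - 3189) = 1078890/(1195/341 - 3189) = 1078890/(-1086254/341) = 1078890*(-341/1086254) = -183950745/543127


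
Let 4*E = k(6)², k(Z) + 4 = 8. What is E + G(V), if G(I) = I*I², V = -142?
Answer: -2863284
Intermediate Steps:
k(Z) = 4 (k(Z) = -4 + 8 = 4)
G(I) = I³
E = 4 (E = (¼)*4² = (¼)*16 = 4)
E + G(V) = 4 + (-142)³ = 4 - 2863288 = -2863284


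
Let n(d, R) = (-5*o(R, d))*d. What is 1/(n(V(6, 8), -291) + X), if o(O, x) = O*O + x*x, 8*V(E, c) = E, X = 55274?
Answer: -64/16786039 ≈ -3.8127e-6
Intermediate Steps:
V(E, c) = E/8
o(O, x) = O² + x²
n(d, R) = d*(-5*R² - 5*d²) (n(d, R) = (-5*(R² + d²))*d = (-5*R² - 5*d²)*d = d*(-5*R² - 5*d²))
1/(n(V(6, 8), -291) + X) = 1/(-5*(⅛)*6*((-291)² + ((⅛)*6)²) + 55274) = 1/(-5*¾*(84681 + (¾)²) + 55274) = 1/(-5*¾*(84681 + 9/16) + 55274) = 1/(-5*¾*1354905/16 + 55274) = 1/(-20323575/64 + 55274) = 1/(-16786039/64) = -64/16786039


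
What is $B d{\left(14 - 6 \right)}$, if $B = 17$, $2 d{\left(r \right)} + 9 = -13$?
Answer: $-187$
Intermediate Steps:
$d{\left(r \right)} = -11$ ($d{\left(r \right)} = - \frac{9}{2} + \frac{1}{2} \left(-13\right) = - \frac{9}{2} - \frac{13}{2} = -11$)
$B d{\left(14 - 6 \right)} = 17 \left(-11\right) = -187$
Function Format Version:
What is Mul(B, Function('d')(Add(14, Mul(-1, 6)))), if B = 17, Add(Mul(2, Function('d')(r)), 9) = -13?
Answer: -187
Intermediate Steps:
Function('d')(r) = -11 (Function('d')(r) = Add(Rational(-9, 2), Mul(Rational(1, 2), -13)) = Add(Rational(-9, 2), Rational(-13, 2)) = -11)
Mul(B, Function('d')(Add(14, Mul(-1, 6)))) = Mul(17, -11) = -187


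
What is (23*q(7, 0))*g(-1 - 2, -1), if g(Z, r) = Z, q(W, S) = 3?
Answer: -207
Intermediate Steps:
(23*q(7, 0))*g(-1 - 2, -1) = (23*3)*(-1 - 2) = 69*(-3) = -207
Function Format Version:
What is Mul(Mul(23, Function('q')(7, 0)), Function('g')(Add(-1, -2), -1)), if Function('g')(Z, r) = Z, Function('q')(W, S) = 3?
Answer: -207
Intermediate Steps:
Mul(Mul(23, Function('q')(7, 0)), Function('g')(Add(-1, -2), -1)) = Mul(Mul(23, 3), Add(-1, -2)) = Mul(69, -3) = -207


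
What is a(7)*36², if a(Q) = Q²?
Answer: 63504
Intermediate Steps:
a(7)*36² = 7²*36² = 49*1296 = 63504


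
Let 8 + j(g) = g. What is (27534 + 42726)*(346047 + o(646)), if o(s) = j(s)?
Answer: 24358088100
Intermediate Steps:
j(g) = -8 + g
o(s) = -8 + s
(27534 + 42726)*(346047 + o(646)) = (27534 + 42726)*(346047 + (-8 + 646)) = 70260*(346047 + 638) = 70260*346685 = 24358088100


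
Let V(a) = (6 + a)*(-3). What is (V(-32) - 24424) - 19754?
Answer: -44100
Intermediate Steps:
V(a) = -18 - 3*a
(V(-32) - 24424) - 19754 = ((-18 - 3*(-32)) - 24424) - 19754 = ((-18 + 96) - 24424) - 19754 = (78 - 24424) - 19754 = -24346 - 19754 = -44100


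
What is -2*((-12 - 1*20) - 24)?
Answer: 112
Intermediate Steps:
-2*((-12 - 1*20) - 24) = -2*((-12 - 20) - 24) = -2*(-32 - 24) = -2*(-56) = 112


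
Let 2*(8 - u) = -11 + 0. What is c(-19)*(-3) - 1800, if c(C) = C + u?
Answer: -3567/2 ≈ -1783.5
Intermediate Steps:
u = 27/2 (u = 8 - (-11 + 0)/2 = 8 - 1/2*(-11) = 8 + 11/2 = 27/2 ≈ 13.500)
c(C) = 27/2 + C (c(C) = C + 27/2 = 27/2 + C)
c(-19)*(-3) - 1800 = (27/2 - 19)*(-3) - 1800 = -11/2*(-3) - 1800 = 33/2 - 1800 = -3567/2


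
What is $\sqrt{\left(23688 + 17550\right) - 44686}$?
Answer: $2 i \sqrt{862} \approx 58.72 i$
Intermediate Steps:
$\sqrt{\left(23688 + 17550\right) - 44686} = \sqrt{41238 - 44686} = \sqrt{-3448} = 2 i \sqrt{862}$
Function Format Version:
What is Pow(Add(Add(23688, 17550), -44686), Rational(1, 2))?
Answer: Mul(2, I, Pow(862, Rational(1, 2))) ≈ Mul(58.720, I)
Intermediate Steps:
Pow(Add(Add(23688, 17550), -44686), Rational(1, 2)) = Pow(Add(41238, -44686), Rational(1, 2)) = Pow(-3448, Rational(1, 2)) = Mul(2, I, Pow(862, Rational(1, 2)))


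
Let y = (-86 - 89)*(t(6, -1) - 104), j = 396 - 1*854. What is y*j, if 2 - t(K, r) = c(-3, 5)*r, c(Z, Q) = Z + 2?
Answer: -8255450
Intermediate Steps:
c(Z, Q) = 2 + Z
t(K, r) = 2 + r (t(K, r) = 2 - (2 - 3)*r = 2 - (-1)*r = 2 + r)
j = -458 (j = 396 - 854 = -458)
y = 18025 (y = (-86 - 89)*((2 - 1) - 104) = -175*(1 - 104) = -175*(-103) = 18025)
y*j = 18025*(-458) = -8255450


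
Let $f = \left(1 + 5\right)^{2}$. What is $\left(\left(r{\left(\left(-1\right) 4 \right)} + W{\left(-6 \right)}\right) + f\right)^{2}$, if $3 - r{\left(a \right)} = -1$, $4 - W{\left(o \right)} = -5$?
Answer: $2401$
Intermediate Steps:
$W{\left(o \right)} = 9$ ($W{\left(o \right)} = 4 - -5 = 4 + 5 = 9$)
$r{\left(a \right)} = 4$ ($r{\left(a \right)} = 3 - -1 = 3 + 1 = 4$)
$f = 36$ ($f = 6^{2} = 36$)
$\left(\left(r{\left(\left(-1\right) 4 \right)} + W{\left(-6 \right)}\right) + f\right)^{2} = \left(\left(4 + 9\right) + 36\right)^{2} = \left(13 + 36\right)^{2} = 49^{2} = 2401$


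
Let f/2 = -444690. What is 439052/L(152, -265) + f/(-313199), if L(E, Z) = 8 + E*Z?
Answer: -25423383997/3153287532 ≈ -8.0625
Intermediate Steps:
f = -889380 (f = 2*(-444690) = -889380)
439052/L(152, -265) + f/(-313199) = 439052/(8 + 152*(-265)) - 889380/(-313199) = 439052/(8 - 40280) - 889380*(-1/313199) = 439052/(-40272) + 889380/313199 = 439052*(-1/40272) + 889380/313199 = -109763/10068 + 889380/313199 = -25423383997/3153287532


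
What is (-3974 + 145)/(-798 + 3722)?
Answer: -3829/2924 ≈ -1.3095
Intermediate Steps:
(-3974 + 145)/(-798 + 3722) = -3829/2924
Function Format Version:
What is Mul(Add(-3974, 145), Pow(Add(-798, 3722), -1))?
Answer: Rational(-3829, 2924) ≈ -1.3095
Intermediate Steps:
Mul(Add(-3974, 145), Pow(Add(-798, 3722), -1)) = Mul(-3829, Pow(2924, -1)) = Mul(-3829, Rational(1, 2924)) = Rational(-3829, 2924)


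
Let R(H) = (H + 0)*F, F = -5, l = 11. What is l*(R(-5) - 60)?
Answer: -385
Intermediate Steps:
R(H) = -5*H (R(H) = (H + 0)*(-5) = H*(-5) = -5*H)
l*(R(-5) - 60) = 11*(-5*(-5) - 60) = 11*(25 - 60) = 11*(-35) = -385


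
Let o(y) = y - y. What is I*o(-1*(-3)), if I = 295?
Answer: 0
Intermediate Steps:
o(y) = 0
I*o(-1*(-3)) = 295*0 = 0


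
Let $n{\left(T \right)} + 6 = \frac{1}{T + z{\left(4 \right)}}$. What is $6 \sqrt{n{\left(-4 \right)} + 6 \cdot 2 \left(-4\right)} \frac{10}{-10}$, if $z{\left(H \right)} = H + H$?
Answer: $- 3 i \sqrt{215} \approx - 43.989 i$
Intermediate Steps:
$z{\left(H \right)} = 2 H$
$n{\left(T \right)} = -6 + \frac{1}{8 + T}$ ($n{\left(T \right)} = -6 + \frac{1}{T + 2 \cdot 4} = -6 + \frac{1}{T + 8} = -6 + \frac{1}{8 + T}$)
$6 \sqrt{n{\left(-4 \right)} + 6 \cdot 2 \left(-4\right)} \frac{10}{-10} = 6 \sqrt{\frac{-47 - -24}{8 - 4} + 6 \cdot 2 \left(-4\right)} \frac{10}{-10} = 6 \sqrt{\frac{-47 + 24}{4} + 12 \left(-4\right)} 10 \left(- \frac{1}{10}\right) = 6 \sqrt{\frac{1}{4} \left(-23\right) - 48} \left(-1\right) = 6 \sqrt{- \frac{23}{4} - 48} \left(-1\right) = 6 \sqrt{- \frac{215}{4}} \left(-1\right) = 6 \frac{i \sqrt{215}}{2} \left(-1\right) = 3 i \sqrt{215} \left(-1\right) = - 3 i \sqrt{215}$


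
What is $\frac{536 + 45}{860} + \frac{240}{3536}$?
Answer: $\frac{141301}{190060} \approx 0.74345$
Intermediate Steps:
$\frac{536 + 45}{860} + \frac{240}{3536} = 581 \cdot \frac{1}{860} + 240 \cdot \frac{1}{3536} = \frac{581}{860} + \frac{15}{221} = \frac{141301}{190060}$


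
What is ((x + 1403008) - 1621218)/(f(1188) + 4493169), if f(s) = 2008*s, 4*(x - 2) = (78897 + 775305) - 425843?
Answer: -444473/27514692 ≈ -0.016154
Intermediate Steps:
x = 428367/4 (x = 2 + ((78897 + 775305) - 425843)/4 = 2 + (854202 - 425843)/4 = 2 + (1/4)*428359 = 2 + 428359/4 = 428367/4 ≈ 1.0709e+5)
((x + 1403008) - 1621218)/(f(1188) + 4493169) = ((428367/4 + 1403008) - 1621218)/(2008*1188 + 4493169) = (6040399/4 - 1621218)/(2385504 + 4493169) = -444473/4/6878673 = -444473/4*1/6878673 = -444473/27514692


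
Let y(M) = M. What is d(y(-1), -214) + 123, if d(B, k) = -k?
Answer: 337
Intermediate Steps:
d(y(-1), -214) + 123 = -1*(-214) + 123 = 214 + 123 = 337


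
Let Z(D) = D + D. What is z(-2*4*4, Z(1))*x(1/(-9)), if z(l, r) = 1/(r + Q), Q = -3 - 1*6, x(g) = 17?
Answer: -17/7 ≈ -2.4286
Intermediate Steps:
Z(D) = 2*D
Q = -9 (Q = -3 - 6 = -9)
z(l, r) = 1/(-9 + r) (z(l, r) = 1/(r - 9) = 1/(-9 + r))
z(-2*4*4, Z(1))*x(1/(-9)) = 17/(-9 + 2*1) = 17/(-9 + 2) = 17/(-7) = -⅐*17 = -17/7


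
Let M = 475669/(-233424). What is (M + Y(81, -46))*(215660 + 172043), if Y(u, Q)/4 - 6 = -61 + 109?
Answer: 19363405677245/233424 ≈ 8.2954e+7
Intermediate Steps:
Y(u, Q) = 216 (Y(u, Q) = 24 + 4*(-61 + 109) = 24 + 4*48 = 24 + 192 = 216)
M = -475669/233424 (M = 475669*(-1/233424) = -475669/233424 ≈ -2.0378)
(M + Y(81, -46))*(215660 + 172043) = (-475669/233424 + 216)*(215660 + 172043) = (49943915/233424)*387703 = 19363405677245/233424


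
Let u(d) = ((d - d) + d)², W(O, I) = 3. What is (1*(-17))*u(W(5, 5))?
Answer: -153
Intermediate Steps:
u(d) = d² (u(d) = (0 + d)² = d²)
(1*(-17))*u(W(5, 5)) = (1*(-17))*3² = -17*9 = -153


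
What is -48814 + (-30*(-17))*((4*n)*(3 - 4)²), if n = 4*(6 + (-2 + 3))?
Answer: 8306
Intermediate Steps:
n = 28 (n = 4*(6 + 1) = 4*7 = 28)
-48814 + (-30*(-17))*((4*n)*(3 - 4)²) = -48814 + (-30*(-17))*((4*28)*(3 - 4)²) = -48814 + 510*(112*(-1)²) = -48814 + 510*(112*1) = -48814 + 510*112 = -48814 + 57120 = 8306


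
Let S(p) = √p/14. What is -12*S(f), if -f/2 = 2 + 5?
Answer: -6*I*√14/7 ≈ -3.2071*I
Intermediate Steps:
f = -14 (f = -2*(2 + 5) = -2*7 = -14)
S(p) = √p/14
-12*S(f) = -6*√(-14)/7 = -6*I*√14/7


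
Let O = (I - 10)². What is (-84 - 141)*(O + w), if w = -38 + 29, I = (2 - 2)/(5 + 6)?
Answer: -20475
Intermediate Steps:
I = 0 (I = 0/11 = 0*(1/11) = 0)
w = -9
O = 100 (O = (0 - 10)² = (-10)² = 100)
(-84 - 141)*(O + w) = (-84 - 141)*(100 - 9) = -225*91 = -20475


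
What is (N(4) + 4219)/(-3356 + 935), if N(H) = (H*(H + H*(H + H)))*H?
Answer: -4795/2421 ≈ -1.9806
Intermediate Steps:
N(H) = H²*(H + 2*H²) (N(H) = (H*(H + H*(2*H)))*H = (H*(H + 2*H²))*H = H²*(H + 2*H²))
(N(4) + 4219)/(-3356 + 935) = (4³*(1 + 2*4) + 4219)/(-3356 + 935) = (64*(1 + 8) + 4219)/(-2421) = (64*9 + 4219)*(-1/2421) = (576 + 4219)*(-1/2421) = 4795*(-1/2421) = -4795/2421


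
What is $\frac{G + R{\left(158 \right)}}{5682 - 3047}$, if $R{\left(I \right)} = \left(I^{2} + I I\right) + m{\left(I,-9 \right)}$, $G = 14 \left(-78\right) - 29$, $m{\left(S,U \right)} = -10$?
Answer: $\frac{48797}{2635} \approx 18.519$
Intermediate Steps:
$G = -1121$ ($G = -1092 - 29 = -1121$)
$R{\left(I \right)} = -10 + 2 I^{2}$ ($R{\left(I \right)} = \left(I^{2} + I I\right) - 10 = \left(I^{2} + I^{2}\right) - 10 = 2 I^{2} - 10 = -10 + 2 I^{2}$)
$\frac{G + R{\left(158 \right)}}{5682 - 3047} = \frac{-1121 - \left(10 - 2 \cdot 158^{2}\right)}{5682 - 3047} = \frac{-1121 + \left(-10 + 2 \cdot 24964\right)}{2635} = \left(-1121 + \left(-10 + 49928\right)\right) \frac{1}{2635} = \left(-1121 + 49918\right) \frac{1}{2635} = 48797 \cdot \frac{1}{2635} = \frac{48797}{2635}$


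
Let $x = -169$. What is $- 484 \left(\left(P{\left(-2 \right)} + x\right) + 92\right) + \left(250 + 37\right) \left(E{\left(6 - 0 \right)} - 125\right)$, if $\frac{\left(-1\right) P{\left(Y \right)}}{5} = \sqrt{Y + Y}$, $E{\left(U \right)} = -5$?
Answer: $-42 + 4840 i \approx -42.0 + 4840.0 i$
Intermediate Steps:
$P{\left(Y \right)} = - 5 \sqrt{2} \sqrt{Y}$ ($P{\left(Y \right)} = - 5 \sqrt{Y + Y} = - 5 \sqrt{2 Y} = - 5 \sqrt{2} \sqrt{Y}$)
$- 484 \left(\left(P{\left(-2 \right)} + x\right) + 92\right) + \left(250 + 37\right) \left(E{\left(6 - 0 \right)} - 125\right) = - 484 \left(\left(- 5 \sqrt{2} \sqrt{-2} - 169\right) + 92\right) + \left(250 + 37\right) \left(-5 - 125\right) = - 484 \left(\left(- 5 \sqrt{2} i \sqrt{2} - 169\right) + 92\right) + 287 \left(-130\right) = - 484 \left(\left(- 10 i - 169\right) + 92\right) - 37310 = - 484 \left(\left(-169 - 10 i\right) + 92\right) - 37310 = - 484 \left(-77 - 10 i\right) - 37310 = \left(37268 + 4840 i\right) - 37310 = -42 + 4840 i$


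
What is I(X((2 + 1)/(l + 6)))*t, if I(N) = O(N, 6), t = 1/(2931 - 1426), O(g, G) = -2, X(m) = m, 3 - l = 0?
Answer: -2/1505 ≈ -0.0013289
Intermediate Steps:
l = 3 (l = 3 - 1*0 = 3 + 0 = 3)
t = 1/1505 ≈ 0.00066445
I(N) = -2
I(X((2 + 1)/(l + 6)))*t = -2*1/1505 = -2/1505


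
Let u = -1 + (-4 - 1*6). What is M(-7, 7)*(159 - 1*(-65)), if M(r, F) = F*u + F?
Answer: -15680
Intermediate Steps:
u = -11 (u = -1 + (-4 - 6) = -1 - 10 = -11)
M(r, F) = -10*F (M(r, F) = F*(-11) + F = -11*F + F = -10*F)
M(-7, 7)*(159 - 1*(-65)) = (-10*7)*(159 - 1*(-65)) = -70*(159 + 65) = -70*224 = -15680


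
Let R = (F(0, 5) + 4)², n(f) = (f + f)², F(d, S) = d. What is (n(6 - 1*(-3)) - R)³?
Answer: 29218112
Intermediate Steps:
n(f) = 4*f² (n(f) = (2*f)² = 4*f²)
R = 16 (R = (0 + 4)² = 4² = 16)
(n(6 - 1*(-3)) - R)³ = (4*(6 - 1*(-3))² - 1*16)³ = (4*(6 + 3)² - 16)³ = (4*9² - 16)³ = (4*81 - 16)³ = (324 - 16)³ = 308³ = 29218112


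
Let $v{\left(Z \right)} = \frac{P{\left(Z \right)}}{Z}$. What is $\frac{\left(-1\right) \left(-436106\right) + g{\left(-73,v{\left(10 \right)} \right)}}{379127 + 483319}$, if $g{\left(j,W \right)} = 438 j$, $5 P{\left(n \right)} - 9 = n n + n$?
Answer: $\frac{202066}{431223} \approx 0.46859$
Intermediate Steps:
$P{\left(n \right)} = \frac{9}{5} + \frac{n}{5} + \frac{n^{2}}{5}$ ($P{\left(n \right)} = \frac{9}{5} + \frac{n n + n}{5} = \frac{9}{5} + \frac{n^{2} + n}{5} = \frac{9}{5} + \frac{n + n^{2}}{5} = \frac{9}{5} + \left(\frac{n}{5} + \frac{n^{2}}{5}\right) = \frac{9}{5} + \frac{n}{5} + \frac{n^{2}}{5}$)
$v{\left(Z \right)} = \frac{\frac{9}{5} + \frac{Z}{5} + \frac{Z^{2}}{5}}{Z}$
$\frac{\left(-1\right) \left(-436106\right) + g{\left(-73,v{\left(10 \right)} \right)}}{379127 + 483319} = \frac{\left(-1\right) \left(-436106\right) + 438 \left(-73\right)}{379127 + 483319} = \frac{436106 - 31974}{862446} = 404132 \cdot \frac{1}{862446} = \frac{202066}{431223}$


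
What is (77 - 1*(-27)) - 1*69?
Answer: 35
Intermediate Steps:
(77 - 1*(-27)) - 1*69 = (77 + 27) - 69 = 104 - 69 = 35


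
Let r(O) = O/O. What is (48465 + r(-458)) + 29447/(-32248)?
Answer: 1562902121/32248 ≈ 48465.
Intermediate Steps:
r(O) = 1
(48465 + r(-458)) + 29447/(-32248) = (48465 + 1) + 29447/(-32248) = 48466 + 29447*(-1/32248) = 48466 - 29447/32248 = 1562902121/32248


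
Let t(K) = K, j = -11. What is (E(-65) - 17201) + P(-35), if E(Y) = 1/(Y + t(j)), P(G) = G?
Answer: -1309937/76 ≈ -17236.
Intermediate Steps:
E(Y) = 1/(-11 + Y) (E(Y) = 1/(Y - 11) = 1/(-11 + Y))
(E(-65) - 17201) + P(-35) = (1/(-11 - 65) - 17201) - 35 = (1/(-76) - 17201) - 35 = (-1/76 - 17201) - 35 = -1307277/76 - 35 = -1309937/76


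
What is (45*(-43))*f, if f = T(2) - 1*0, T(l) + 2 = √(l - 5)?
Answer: 3870 - 1935*I*√3 ≈ 3870.0 - 3351.5*I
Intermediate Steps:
T(l) = -2 + √(-5 + l) (T(l) = -2 + √(l - 5) = -2 + √(-5 + l))
f = -2 + I*√3 (f = (-2 + √(-5 + 2)) - 1*0 = (-2 + √(-3)) + 0 = (-2 + I*√3) + 0 = -2 + I*√3 ≈ -2.0 + 1.732*I)
(45*(-43))*f = (45*(-43))*(-2 + I*√3) = -1935*(-2 + I*√3) = 3870 - 1935*I*√3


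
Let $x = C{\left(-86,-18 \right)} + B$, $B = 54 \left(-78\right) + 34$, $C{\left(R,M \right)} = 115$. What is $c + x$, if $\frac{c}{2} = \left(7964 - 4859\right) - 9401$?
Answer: $-16655$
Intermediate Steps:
$B = -4178$ ($B = -4212 + 34 = -4178$)
$x = -4063$ ($x = 115 - 4178 = -4063$)
$c = -12592$ ($c = 2 \left(\left(7964 - 4859\right) - 9401\right) = 2 \left(3105 - 9401\right) = 2 \left(-6296\right) = -12592$)
$c + x = -12592 - 4063 = -16655$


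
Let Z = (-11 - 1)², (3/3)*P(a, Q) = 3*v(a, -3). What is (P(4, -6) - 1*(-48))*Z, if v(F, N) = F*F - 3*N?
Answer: 17712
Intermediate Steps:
v(F, N) = F² - 3*N
P(a, Q) = 27 + 3*a² (P(a, Q) = 3*(a² - 3*(-3)) = 3*(a² + 9) = 3*(9 + a²) = 27 + 3*a²)
Z = 144 (Z = (-12)² = 144)
(P(4, -6) - 1*(-48))*Z = ((27 + 3*4²) - 1*(-48))*144 = ((27 + 3*16) + 48)*144 = ((27 + 48) + 48)*144 = (75 + 48)*144 = 123*144 = 17712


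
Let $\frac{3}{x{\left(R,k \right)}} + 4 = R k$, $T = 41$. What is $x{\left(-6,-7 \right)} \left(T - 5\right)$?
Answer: $\frac{54}{19} \approx 2.8421$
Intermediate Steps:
$x{\left(R,k \right)} = \frac{3}{-4 + R k}$
$x{\left(-6,-7 \right)} \left(T - 5\right) = \frac{3}{-4 - -42} \left(41 - 5\right) = \frac{3}{-4 + 42} \cdot 36 = \frac{3}{38} \cdot 36 = \frac{54}{19}$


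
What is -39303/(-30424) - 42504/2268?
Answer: -14333363/821448 ≈ -17.449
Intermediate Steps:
-39303/(-30424) - 42504/2268 = -39303*(-1/30424) - 42504*1/2268 = 39303/30424 - 506/27 = -14333363/821448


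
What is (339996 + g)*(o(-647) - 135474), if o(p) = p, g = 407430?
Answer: -101740374546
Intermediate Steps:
(339996 + g)*(o(-647) - 135474) = (339996 + 407430)*(-647 - 135474) = 747426*(-136121) = -101740374546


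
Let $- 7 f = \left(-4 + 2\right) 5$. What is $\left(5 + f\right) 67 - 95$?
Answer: $\frac{2350}{7} \approx 335.71$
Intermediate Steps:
$f = \frac{10}{7}$ ($f = - \frac{\left(-4 + 2\right) 5}{7} = - \frac{\left(-2\right) 5}{7} = \left(- \frac{1}{7}\right) \left(-10\right) = \frac{10}{7} \approx 1.4286$)
$\left(5 + f\right) 67 - 95 = \left(5 + \frac{10}{7}\right) 67 - 95 = \frac{45}{7} \cdot 67 - 95 = \frac{3015}{7} - 95 = \frac{2350}{7}$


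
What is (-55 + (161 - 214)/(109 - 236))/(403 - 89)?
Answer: -3466/19939 ≈ -0.17383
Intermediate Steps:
(-55 + (161 - 214)/(109 - 236))/(403 - 89) = (-55 - 53/(-127))/314 = (-55 - 53*(-1/127))*(1/314) = (-55 + 53/127)*(1/314) = -6932/127*1/314 = -3466/19939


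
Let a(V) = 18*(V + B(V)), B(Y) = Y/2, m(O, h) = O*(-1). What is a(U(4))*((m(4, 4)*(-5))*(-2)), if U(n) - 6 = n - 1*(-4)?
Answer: -15120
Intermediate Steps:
m(O, h) = -O
U(n) = 10 + n (U(n) = 6 + (n - 1*(-4)) = 6 + (n + 4) = 6 + (4 + n) = 10 + n)
B(Y) = Y/2 (B(Y) = Y*(½) = Y/2)
a(V) = 27*V (a(V) = 18*(V + V/2) = 18*(3*V/2) = 27*V)
a(U(4))*((m(4, 4)*(-5))*(-2)) = (27*(10 + 4))*((-1*4*(-5))*(-2)) = (27*14)*(-4*(-5)*(-2)) = 378*(20*(-2)) = 378*(-40) = -15120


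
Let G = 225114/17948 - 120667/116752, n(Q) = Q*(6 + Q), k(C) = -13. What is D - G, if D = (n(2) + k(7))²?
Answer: -1314398587/523866224 ≈ -2.5090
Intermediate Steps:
G = 6029194603/523866224 (G = 225114*(1/17948) - 120667*1/116752 = 112557/8974 - 120667/116752 = 6029194603/523866224 ≈ 11.509)
D = 9 (D = (2*(6 + 2) - 13)² = (2*8 - 13)² = (16 - 13)² = 3² = 9)
D - G = 9 - 1*6029194603/523866224 = 9 - 6029194603/523866224 = -1314398587/523866224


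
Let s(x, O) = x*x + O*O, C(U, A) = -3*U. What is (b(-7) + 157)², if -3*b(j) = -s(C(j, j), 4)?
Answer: 861184/9 ≈ 95687.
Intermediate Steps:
s(x, O) = O² + x² (s(x, O) = x² + O² = O² + x²)
b(j) = 16/3 + 3*j² (b(j) = -(-1)*(4² + (-3*j)²)/3 = -(-1)*(16 + 9*j²)/3 = -(-16 - 9*j²)/3 = 16/3 + 3*j²)
(b(-7) + 157)² = ((16/3 + 3*(-7)²) + 157)² = ((16/3 + 3*49) + 157)² = ((16/3 + 147) + 157)² = (457/3 + 157)² = (928/3)² = 861184/9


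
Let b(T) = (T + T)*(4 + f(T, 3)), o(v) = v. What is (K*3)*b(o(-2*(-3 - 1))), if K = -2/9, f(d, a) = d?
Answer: -128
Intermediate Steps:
b(T) = 2*T*(4 + T) (b(T) = (T + T)*(4 + T) = (2*T)*(4 + T) = 2*T*(4 + T))
K = -2/9 (K = -2*⅑ = -2/9 ≈ -0.22222)
(K*3)*b(o(-2*(-3 - 1))) = (-2/9*3)*(2*(-2*(-3 - 1))*(4 - 2*(-3 - 1))) = -4*(-2*(-4))*(4 - 2*(-4))/3 = -4*8*(4 + 8)/3 = -4*8*12/3 = -⅔*192 = -128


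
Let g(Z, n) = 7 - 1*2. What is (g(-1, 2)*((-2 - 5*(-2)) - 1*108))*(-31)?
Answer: 15500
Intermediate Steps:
g(Z, n) = 5 (g(Z, n) = 7 - 2 = 5)
(g(-1, 2)*((-2 - 5*(-2)) - 1*108))*(-31) = (5*((-2 - 5*(-2)) - 1*108))*(-31) = (5*((-2 + 10) - 108))*(-31) = (5*(8 - 108))*(-31) = (5*(-100))*(-31) = -500*(-31) = 15500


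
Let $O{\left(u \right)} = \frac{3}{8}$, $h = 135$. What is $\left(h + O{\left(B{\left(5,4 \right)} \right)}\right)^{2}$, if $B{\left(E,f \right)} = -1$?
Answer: $\frac{1172889}{64} \approx 18326.0$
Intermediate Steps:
$O{\left(u \right)} = \frac{3}{8}$ ($O{\left(u \right)} = 3 \cdot \frac{1}{8} = \frac{3}{8}$)
$\left(h + O{\left(B{\left(5,4 \right)} \right)}\right)^{2} = \left(135 + \frac{3}{8}\right)^{2} = \left(\frac{1083}{8}\right)^{2} = \frac{1172889}{64}$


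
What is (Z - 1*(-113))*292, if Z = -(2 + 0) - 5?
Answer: 30952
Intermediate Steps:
Z = -7 (Z = -1*2 - 5 = -2 - 5 = -7)
(Z - 1*(-113))*292 = (-7 - 1*(-113))*292 = (-7 + 113)*292 = 106*292 = 30952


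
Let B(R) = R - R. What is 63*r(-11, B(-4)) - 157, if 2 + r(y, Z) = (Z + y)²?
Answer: 7340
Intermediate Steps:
B(R) = 0
r(y, Z) = -2 + (Z + y)²
63*r(-11, B(-4)) - 157 = 63*(-2 + (0 - 11)²) - 157 = 63*(-2 + (-11)²) - 157 = 63*(-2 + 121) - 157 = 63*119 - 157 = 7497 - 157 = 7340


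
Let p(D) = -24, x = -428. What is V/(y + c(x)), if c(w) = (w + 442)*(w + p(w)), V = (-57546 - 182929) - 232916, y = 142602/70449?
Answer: 3705546951/49517630 ≈ 74.833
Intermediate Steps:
y = 47534/23483 (y = 142602*(1/70449) = 47534/23483 ≈ 2.0242)
V = -473391 (V = -240475 - 232916 = -473391)
c(w) = (-24 + w)*(442 + w) (c(w) = (w + 442)*(w - 24) = (442 + w)*(-24 + w) = (-24 + w)*(442 + w))
V/(y + c(x)) = -473391/(47534/23483 + (-10608 + (-428)² + 418*(-428))) = -473391/(47534/23483 + (-10608 + 183184 - 178904)) = -473391/(47534/23483 - 6328) = -473391/(-148552890/23483) = -473391*(-23483/148552890) = 3705546951/49517630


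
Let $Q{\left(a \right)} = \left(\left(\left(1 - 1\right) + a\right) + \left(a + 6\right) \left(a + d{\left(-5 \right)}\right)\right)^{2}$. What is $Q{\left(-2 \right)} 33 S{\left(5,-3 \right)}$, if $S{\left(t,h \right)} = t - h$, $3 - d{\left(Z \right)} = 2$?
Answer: $9504$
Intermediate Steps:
$d{\left(Z \right)} = 1$ ($d{\left(Z \right)} = 3 - 2 = 1$)
$Q{\left(a \right)} = \left(a + \left(1 + a\right) \left(6 + a\right)\right)^{2}$ ($Q{\left(a \right)} = \left(\left(\left(1 - 1\right) + a\right) + \left(a + 6\right) \left(a + 1\right)\right)^{2} = \left(\left(0 + a\right) + \left(6 + a\right) \left(1 + a\right)\right)^{2} = \left(a + \left(1 + a\right) \left(6 + a\right)\right)^{2}$)
$Q{\left(-2 \right)} 33 S{\left(5,-3 \right)} = \left(6 + \left(-2\right)^{2} + 8 \left(-2\right)\right)^{2} \cdot 33 \left(5 - -3\right) = \left(6 + 4 - 16\right)^{2} \cdot 33 \left(5 + 3\right) = \left(-6\right)^{2} \cdot 33 \cdot 8 = 36 \cdot 33 \cdot 8 = 1188 \cdot 8 = 9504$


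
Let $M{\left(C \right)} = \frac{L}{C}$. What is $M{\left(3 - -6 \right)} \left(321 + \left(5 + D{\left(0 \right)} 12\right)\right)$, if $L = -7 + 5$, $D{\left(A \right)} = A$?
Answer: $- \frac{652}{9} \approx -72.444$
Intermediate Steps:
$L = -2$
$M{\left(C \right)} = - \frac{2}{C}$
$M{\left(3 - -6 \right)} \left(321 + \left(5 + D{\left(0 \right)} 12\right)\right) = - \frac{2}{3 - -6} \left(321 + \left(5 + 0 \cdot 12\right)\right) = - \frac{2}{3 + 6} \left(321 + \left(5 + 0\right)\right) = - \frac{2}{9} \left(321 + 5\right) = \left(-2\right) \frac{1}{9} \cdot 326 = \left(- \frac{2}{9}\right) 326 = - \frac{652}{9}$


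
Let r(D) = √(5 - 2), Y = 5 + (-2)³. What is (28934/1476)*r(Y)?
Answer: 14467*√3/738 ≈ 33.953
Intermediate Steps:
Y = -3 (Y = 5 - 8 = -3)
r(D) = √3
(28934/1476)*r(Y) = (28934/1476)*√3 = (28934*(1/1476))*√3 = 14467*√3/738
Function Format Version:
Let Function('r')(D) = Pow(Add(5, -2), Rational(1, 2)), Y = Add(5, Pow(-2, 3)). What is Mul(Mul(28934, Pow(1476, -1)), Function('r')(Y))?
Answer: Mul(Rational(14467, 738), Pow(3, Rational(1, 2))) ≈ 33.953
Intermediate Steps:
Y = -3 (Y = Add(5, -8) = -3)
Function('r')(D) = Pow(3, Rational(1, 2))
Mul(Mul(28934, Pow(1476, -1)), Function('r')(Y)) = Mul(Mul(28934, Pow(1476, -1)), Pow(3, Rational(1, 2))) = Mul(Mul(28934, Rational(1, 1476)), Pow(3, Rational(1, 2))) = Mul(Rational(14467, 738), Pow(3, Rational(1, 2)))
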